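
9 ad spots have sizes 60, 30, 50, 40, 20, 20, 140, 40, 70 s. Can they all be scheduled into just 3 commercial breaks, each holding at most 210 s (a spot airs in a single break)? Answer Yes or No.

A valid assignment using 3 commercial breaks:
  break 1: 140 + 70 = 210
  break 2: 60 + 50 + 40 + 40 + 20 = 210
  break 3: 30 + 20 = 50
Every load is within 210 s, so 3 commercial breaks suffice.

Yes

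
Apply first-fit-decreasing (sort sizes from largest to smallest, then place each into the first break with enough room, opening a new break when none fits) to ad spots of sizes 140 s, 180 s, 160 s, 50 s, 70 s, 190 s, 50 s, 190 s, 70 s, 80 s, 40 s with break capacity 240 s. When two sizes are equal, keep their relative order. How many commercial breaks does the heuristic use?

6

Sorted descending: 190, 190, 180, 160, 140, 80, 70, 70, 50, 50, 40.
  190 → break 1 (new)  [load 190/240]
  190 → break 2 (new)  [load 190/240]
  180 → break 3 (new)  [load 180/240]
  160 → break 4 (new)  [load 160/240]
  140 → break 5 (new)  [load 140/240]
  80 → break 4  [load 240/240]
  70 → break 5  [load 210/240]
  70 → break 6 (new)  [load 70/240]
  50 → break 1  [load 240/240]
  50 → break 2  [load 240/240]
  40 → break 3  [load 220/240]
6 commercial breaks opened.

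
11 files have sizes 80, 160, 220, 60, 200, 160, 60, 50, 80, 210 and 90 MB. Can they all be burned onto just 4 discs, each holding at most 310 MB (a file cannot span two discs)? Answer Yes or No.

No

Total = 1370 MB; ⌈1370/310⌉ = 5.
At least 5 discs are required, but only 4 are allowed.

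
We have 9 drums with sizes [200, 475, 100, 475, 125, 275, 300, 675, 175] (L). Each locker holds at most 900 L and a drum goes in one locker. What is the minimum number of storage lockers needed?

4

Total = 675 + 475 + 475 + 300 + 275 + 200 + 175 + 125 + 100 = 2800 L.
Lower bound: ⌈2800/900⌉ = 4 storage lockers.
A packing using 4 storage lockers:
  locker 1: 675 + 200 = 875
  locker 2: 475 + 300 + 125 = 900
  locker 3: 475 + 275 + 100 = 850
  locker 4: 175 = 175
This matches the lower bound, so 4 is optimal.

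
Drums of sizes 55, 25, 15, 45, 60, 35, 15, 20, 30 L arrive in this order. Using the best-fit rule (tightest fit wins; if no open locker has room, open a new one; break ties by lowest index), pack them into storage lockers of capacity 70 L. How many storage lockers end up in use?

5

  55 → locker 1 (new)  [load 55/70]
  25 → locker 2 (new)  [load 25/70]
  15 → locker 1  [load 70/70]
  45 → locker 2  [load 70/70]
  60 → locker 3 (new)  [load 60/70]
  35 → locker 4 (new)  [load 35/70]
  15 → locker 4  [load 50/70]
  20 → locker 4  [load 70/70]
  30 → locker 5 (new)  [load 30/70]
5 storage lockers opened.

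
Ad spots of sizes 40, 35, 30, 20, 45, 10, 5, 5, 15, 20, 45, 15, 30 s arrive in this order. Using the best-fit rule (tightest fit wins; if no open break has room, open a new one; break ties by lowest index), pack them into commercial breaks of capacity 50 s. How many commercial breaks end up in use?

7

  40 → break 1 (new)  [load 40/50]
  35 → break 2 (new)  [load 35/50]
  30 → break 3 (new)  [load 30/50]
  20 → break 3  [load 50/50]
  45 → break 4 (new)  [load 45/50]
  10 → break 1  [load 50/50]
  5 → break 4  [load 50/50]
  5 → break 2  [load 40/50]
  15 → break 5 (new)  [load 15/50]
  20 → break 5  [load 35/50]
  45 → break 6 (new)  [load 45/50]
  15 → break 5  [load 50/50]
  30 → break 7 (new)  [load 30/50]
7 commercial breaks opened.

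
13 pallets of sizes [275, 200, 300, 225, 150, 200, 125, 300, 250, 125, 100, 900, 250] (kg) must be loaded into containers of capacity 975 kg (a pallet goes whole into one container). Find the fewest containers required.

Total = 900 + 300 + 300 + 275 + 250 + 250 + 225 + 200 + 200 + 150 + 125 + 125 + 100 = 3400 kg.
Lower bound: ⌈3400/975⌉ = 4 containers.
A packing using 4 containers:
  container 1: 900 = 900
  container 2: 300 + 300 + 275 + 100 = 975
  container 3: 250 + 250 + 225 + 200 = 925
  container 4: 200 + 150 + 125 + 125 = 600
This matches the lower bound, so 4 is optimal.

4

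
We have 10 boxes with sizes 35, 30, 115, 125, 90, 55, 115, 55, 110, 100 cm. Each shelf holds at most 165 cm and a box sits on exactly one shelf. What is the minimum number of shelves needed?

6

Total = 125 + 115 + 115 + 110 + 100 + 90 + 55 + 55 + 35 + 30 = 830 cm.
Lower bound: ⌈830/165⌉ = 6 shelves.
A packing using 6 shelves:
  shelf 1: 125 + 35 = 160
  shelf 2: 115 + 30 = 145
  shelf 3: 115 = 115
  shelf 4: 110 + 55 = 165
  shelf 5: 100 + 55 = 155
  shelf 6: 90 = 90
This matches the lower bound, so 6 is optimal.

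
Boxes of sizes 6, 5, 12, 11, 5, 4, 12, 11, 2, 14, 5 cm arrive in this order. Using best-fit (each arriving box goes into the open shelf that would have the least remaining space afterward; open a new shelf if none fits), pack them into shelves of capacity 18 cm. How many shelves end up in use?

  6 → shelf 1 (new)  [load 6/18]
  5 → shelf 1  [load 11/18]
  12 → shelf 2 (new)  [load 12/18]
  11 → shelf 3 (new)  [load 11/18]
  5 → shelf 2  [load 17/18]
  4 → shelf 1  [load 15/18]
  12 → shelf 4 (new)  [load 12/18]
  11 → shelf 5 (new)  [load 11/18]
  2 → shelf 1  [load 17/18]
  14 → shelf 6 (new)  [load 14/18]
  5 → shelf 4  [load 17/18]
6 shelves opened.

6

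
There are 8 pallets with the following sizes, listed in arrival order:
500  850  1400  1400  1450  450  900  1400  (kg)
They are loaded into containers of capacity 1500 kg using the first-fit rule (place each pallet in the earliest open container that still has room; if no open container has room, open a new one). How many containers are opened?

  500 → container 1 (new)  [load 500/1500]
  850 → container 1  [load 1350/1500]
  1400 → container 2 (new)  [load 1400/1500]
  1400 → container 3 (new)  [load 1400/1500]
  1450 → container 4 (new)  [load 1450/1500]
  450 → container 5 (new)  [load 450/1500]
  900 → container 5  [load 1350/1500]
  1400 → container 6 (new)  [load 1400/1500]
6 containers opened.

6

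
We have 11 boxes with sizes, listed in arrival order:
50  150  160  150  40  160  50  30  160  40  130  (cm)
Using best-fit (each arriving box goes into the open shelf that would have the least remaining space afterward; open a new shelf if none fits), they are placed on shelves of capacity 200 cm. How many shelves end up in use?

6

  50 → shelf 1 (new)  [load 50/200]
  150 → shelf 1  [load 200/200]
  160 → shelf 2 (new)  [load 160/200]
  150 → shelf 3 (new)  [load 150/200]
  40 → shelf 2  [load 200/200]
  160 → shelf 4 (new)  [load 160/200]
  50 → shelf 3  [load 200/200]
  30 → shelf 4  [load 190/200]
  160 → shelf 5 (new)  [load 160/200]
  40 → shelf 5  [load 200/200]
  130 → shelf 6 (new)  [load 130/200]
6 shelves opened.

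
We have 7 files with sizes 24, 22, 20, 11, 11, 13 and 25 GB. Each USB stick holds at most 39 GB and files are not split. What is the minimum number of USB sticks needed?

Total = 25 + 24 + 22 + 20 + 13 + 11 + 11 = 126 GB.
Lower bound: ⌈126/39⌉ = 4 USB sticks.
A packing using 4 USB sticks:
  USB stick 1: 25 + 13 = 38
  USB stick 2: 24 + 11 = 35
  USB stick 3: 22 + 11 = 33
  USB stick 4: 20 = 20
This matches the lower bound, so 4 is optimal.

4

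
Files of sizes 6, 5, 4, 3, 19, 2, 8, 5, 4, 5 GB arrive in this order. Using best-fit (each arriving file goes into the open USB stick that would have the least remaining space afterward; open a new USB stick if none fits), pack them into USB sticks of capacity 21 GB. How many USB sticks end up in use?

  6 → USB stick 1 (new)  [load 6/21]
  5 → USB stick 1  [load 11/21]
  4 → USB stick 1  [load 15/21]
  3 → USB stick 1  [load 18/21]
  19 → USB stick 2 (new)  [load 19/21]
  2 → USB stick 2  [load 21/21]
  8 → USB stick 3 (new)  [load 8/21]
  5 → USB stick 3  [load 13/21]
  4 → USB stick 3  [load 17/21]
  5 → USB stick 4 (new)  [load 5/21]
4 USB sticks opened.

4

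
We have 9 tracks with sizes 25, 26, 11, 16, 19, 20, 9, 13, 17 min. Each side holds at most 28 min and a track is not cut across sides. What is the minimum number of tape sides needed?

Total = 26 + 25 + 20 + 19 + 17 + 16 + 13 + 11 + 9 = 156 min.
Lower bound: ⌈156/28⌉ = 6 tape sides.
A packing using 7 tape sides:
  side 1: 26 = 26
  side 2: 25 = 25
  side 3: 20 = 20
  side 4: 19 + 9 = 28
  side 5: 17 + 11 = 28
  side 6: 16 = 16
  side 7: 13 = 13
No arrangement into 6 tape sides stays within capacity, so 7 is optimal.

7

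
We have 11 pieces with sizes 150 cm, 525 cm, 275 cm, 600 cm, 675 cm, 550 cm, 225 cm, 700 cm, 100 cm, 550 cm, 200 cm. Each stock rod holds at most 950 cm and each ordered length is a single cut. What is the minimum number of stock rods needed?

6

Total = 700 + 675 + 600 + 550 + 550 + 525 + 275 + 225 + 200 + 150 + 100 = 4550 cm.
Lower bound: ⌈4550/950⌉ = 5 stock rods.
Also, 6 pieces each exceed 475 cm, and no two of those can share a stock rod, so at least 6 stock rods are needed.
A packing using 6 stock rods:
  stock rod 1: 700 + 225 = 925
  stock rod 2: 675 + 275 = 950
  stock rod 3: 600 + 200 + 150 = 950
  stock rod 4: 550 + 100 = 650
  stock rod 5: 550 = 550
  stock rod 6: 525 = 525
This matches the lower bound, so 6 is optimal.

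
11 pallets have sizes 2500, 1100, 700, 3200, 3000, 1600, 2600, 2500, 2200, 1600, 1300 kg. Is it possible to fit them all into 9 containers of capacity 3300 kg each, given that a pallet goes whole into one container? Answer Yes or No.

Yes

A valid assignment using 8 containers:
  container 1: 3200 = 3200
  container 2: 3000 = 3000
  container 3: 2600 + 700 = 3300
  container 4: 2500 = 2500
  container 5: 2500 = 2500
  container 6: 2200 + 1100 = 3300
  container 7: 1600 + 1600 = 3200
  container 8: 1300 = 1300
That uses only 8 ≤ 9, so 9 containers are enough.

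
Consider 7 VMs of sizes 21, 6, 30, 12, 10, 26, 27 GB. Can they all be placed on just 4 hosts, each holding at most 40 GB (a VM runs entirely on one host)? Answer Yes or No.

Yes

A valid assignment using 4 hosts:
  host 1: 30 + 10 = 40
  host 2: 27 + 12 = 39
  host 3: 26 + 6 = 32
  host 4: 21 = 21
Every load is within 40 GB, so 4 hosts suffice.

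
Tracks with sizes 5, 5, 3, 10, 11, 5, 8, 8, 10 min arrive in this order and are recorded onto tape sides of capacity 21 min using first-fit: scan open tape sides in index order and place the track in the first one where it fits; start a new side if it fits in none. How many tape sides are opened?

  5 → side 1 (new)  [load 5/21]
  5 → side 1  [load 10/21]
  3 → side 1  [load 13/21]
  10 → side 2 (new)  [load 10/21]
  11 → side 2  [load 21/21]
  5 → side 1  [load 18/21]
  8 → side 3 (new)  [load 8/21]
  8 → side 3  [load 16/21]
  10 → side 4 (new)  [load 10/21]
4 tape sides opened.

4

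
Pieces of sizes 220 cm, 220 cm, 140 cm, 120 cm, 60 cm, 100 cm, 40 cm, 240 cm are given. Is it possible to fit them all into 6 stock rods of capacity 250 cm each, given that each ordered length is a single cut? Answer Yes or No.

A valid assignment using 5 stock rods:
  stock rod 1: 240 = 240
  stock rod 2: 220 = 220
  stock rod 3: 220 = 220
  stock rod 4: 140 + 100 = 240
  stock rod 5: 120 + 60 + 40 = 220
That uses only 5 ≤ 6, so 6 stock rods are enough.

Yes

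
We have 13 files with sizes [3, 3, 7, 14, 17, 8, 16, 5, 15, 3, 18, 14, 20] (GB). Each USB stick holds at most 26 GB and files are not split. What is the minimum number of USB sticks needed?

Total = 20 + 18 + 17 + 16 + 15 + 14 + 14 + 8 + 7 + 5 + 3 + 3 + 3 = 143 GB.
Lower bound: ⌈143/26⌉ = 6 USB sticks.
Also, 7 files each exceed 13 GB, and no two of those can share a USB stick, so at least 7 USB sticks are needed.
A packing using 7 USB sticks:
  USB stick 1: 20 + 5 = 25
  USB stick 2: 18 + 8 = 26
  USB stick 3: 17 + 7 = 24
  USB stick 4: 16 + 3 + 3 + 3 = 25
  USB stick 5: 15 = 15
  USB stick 6: 14 = 14
  USB stick 7: 14 = 14
This matches the lower bound, so 7 is optimal.

7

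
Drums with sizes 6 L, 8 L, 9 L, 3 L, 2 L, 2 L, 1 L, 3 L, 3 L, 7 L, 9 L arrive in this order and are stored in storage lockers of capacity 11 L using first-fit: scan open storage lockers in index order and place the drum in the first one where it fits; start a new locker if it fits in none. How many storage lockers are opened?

  6 → locker 1 (new)  [load 6/11]
  8 → locker 2 (new)  [load 8/11]
  9 → locker 3 (new)  [load 9/11]
  3 → locker 1  [load 9/11]
  2 → locker 1  [load 11/11]
  2 → locker 2  [load 10/11]
  1 → locker 2  [load 11/11]
  3 → locker 4 (new)  [load 3/11]
  3 → locker 4  [load 6/11]
  7 → locker 5 (new)  [load 7/11]
  9 → locker 6 (new)  [load 9/11]
6 storage lockers opened.

6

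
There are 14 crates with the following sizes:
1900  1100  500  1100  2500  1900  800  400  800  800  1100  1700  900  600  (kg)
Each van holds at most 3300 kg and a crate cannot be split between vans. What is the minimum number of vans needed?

5

Total = 2500 + 1900 + 1900 + 1700 + 1100 + 1100 + 1100 + 900 + 800 + 800 + 800 + 600 + 500 + 400 = 16100 kg.
Lower bound: ⌈16100/3300⌉ = 5 vans.
A packing using 5 vans:
  van 1: 2500 + 800 = 3300
  van 2: 1900 + 1100 = 3000
  van 3: 1900 + 900 + 500 = 3300
  van 4: 1700 + 1100 + 400 = 3200
  van 5: 1100 + 800 + 800 + 600 = 3300
This matches the lower bound, so 5 is optimal.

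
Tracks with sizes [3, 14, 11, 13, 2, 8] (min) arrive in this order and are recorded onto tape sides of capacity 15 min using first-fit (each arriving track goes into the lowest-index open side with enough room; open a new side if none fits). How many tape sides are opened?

4

  3 → side 1 (new)  [load 3/15]
  14 → side 2 (new)  [load 14/15]
  11 → side 1  [load 14/15]
  13 → side 3 (new)  [load 13/15]
  2 → side 3  [load 15/15]
  8 → side 4 (new)  [load 8/15]
4 tape sides opened.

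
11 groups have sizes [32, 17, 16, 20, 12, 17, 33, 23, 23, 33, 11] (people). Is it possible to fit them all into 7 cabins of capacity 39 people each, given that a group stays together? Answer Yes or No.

Yes

A valid assignment using 7 cabins:
  cabin 1: 33 = 33
  cabin 2: 33 = 33
  cabin 3: 32 = 32
  cabin 4: 23 + 16 = 39
  cabin 5: 23 + 12 = 35
  cabin 6: 20 + 17 = 37
  cabin 7: 17 + 11 = 28
Every load is within 39 people, so 7 cabins suffice.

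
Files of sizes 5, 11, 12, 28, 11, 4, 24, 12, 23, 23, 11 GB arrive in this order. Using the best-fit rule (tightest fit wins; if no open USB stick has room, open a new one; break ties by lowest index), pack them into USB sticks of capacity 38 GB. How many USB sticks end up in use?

  5 → USB stick 1 (new)  [load 5/38]
  11 → USB stick 1  [load 16/38]
  12 → USB stick 1  [load 28/38]
  28 → USB stick 2 (new)  [load 28/38]
  11 → USB stick 3 (new)  [load 11/38]
  4 → USB stick 1  [load 32/38]
  24 → USB stick 3  [load 35/38]
  12 → USB stick 4 (new)  [load 12/38]
  23 → USB stick 4  [load 35/38]
  23 → USB stick 5 (new)  [load 23/38]
  11 → USB stick 5  [load 34/38]
5 USB sticks opened.

5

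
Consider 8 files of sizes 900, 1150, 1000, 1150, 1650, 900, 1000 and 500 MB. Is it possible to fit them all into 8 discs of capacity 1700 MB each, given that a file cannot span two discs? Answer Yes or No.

A valid assignment using 7 discs:
  disc 1: 1650 = 1650
  disc 2: 1150 + 500 = 1650
  disc 3: 1150 = 1150
  disc 4: 1000 = 1000
  disc 5: 1000 = 1000
  disc 6: 900 = 900
  disc 7: 900 = 900
That uses only 7 ≤ 8, so 8 discs are enough.

Yes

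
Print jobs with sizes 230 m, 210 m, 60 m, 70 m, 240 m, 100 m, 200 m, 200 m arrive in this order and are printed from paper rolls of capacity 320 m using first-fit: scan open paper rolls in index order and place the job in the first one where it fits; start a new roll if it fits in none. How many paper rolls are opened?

  230 → roll 1 (new)  [load 230/320]
  210 → roll 2 (new)  [load 210/320]
  60 → roll 1  [load 290/320]
  70 → roll 2  [load 280/320]
  240 → roll 3 (new)  [load 240/320]
  100 → roll 4 (new)  [load 100/320]
  200 → roll 4  [load 300/320]
  200 → roll 5 (new)  [load 200/320]
5 paper rolls opened.

5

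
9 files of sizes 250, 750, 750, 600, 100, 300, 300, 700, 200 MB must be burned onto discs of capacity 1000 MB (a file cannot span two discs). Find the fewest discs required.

Total = 750 + 750 + 700 + 600 + 300 + 300 + 250 + 200 + 100 = 3950 MB.
Lower bound: ⌈3950/1000⌉ = 4 discs.
A packing using 4 discs:
  disc 1: 750 + 250 = 1000
  disc 2: 750 + 200 = 950
  disc 3: 700 + 300 = 1000
  disc 4: 600 + 300 + 100 = 1000
This matches the lower bound, so 4 is optimal.

4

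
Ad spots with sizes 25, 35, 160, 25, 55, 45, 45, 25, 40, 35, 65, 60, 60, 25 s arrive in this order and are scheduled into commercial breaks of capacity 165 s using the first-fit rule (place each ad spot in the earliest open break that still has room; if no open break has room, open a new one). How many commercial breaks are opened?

  25 → break 1 (new)  [load 25/165]
  35 → break 1  [load 60/165]
  160 → break 2 (new)  [load 160/165]
  25 → break 1  [load 85/165]
  55 → break 1  [load 140/165]
  45 → break 3 (new)  [load 45/165]
  45 → break 3  [load 90/165]
  25 → break 1  [load 165/165]
  40 → break 3  [load 130/165]
  35 → break 3  [load 165/165]
  65 → break 4 (new)  [load 65/165]
  60 → break 4  [load 125/165]
  60 → break 5 (new)  [load 60/165]
  25 → break 4  [load 150/165]
5 commercial breaks opened.

5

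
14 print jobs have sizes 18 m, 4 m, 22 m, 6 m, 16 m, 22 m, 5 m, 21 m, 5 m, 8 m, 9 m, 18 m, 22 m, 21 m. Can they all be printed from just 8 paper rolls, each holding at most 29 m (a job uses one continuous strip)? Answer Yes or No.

A valid assignment using 8 paper rolls:
  roll 1: 22 + 6 = 28
  roll 2: 22 + 5 = 27
  roll 3: 22 + 5 = 27
  roll 4: 21 + 8 = 29
  roll 5: 21 + 4 = 25
  roll 6: 18 + 9 = 27
  roll 7: 18 = 18
  roll 8: 16 = 16
Every load is within 29 m, so 8 paper rolls suffice.

Yes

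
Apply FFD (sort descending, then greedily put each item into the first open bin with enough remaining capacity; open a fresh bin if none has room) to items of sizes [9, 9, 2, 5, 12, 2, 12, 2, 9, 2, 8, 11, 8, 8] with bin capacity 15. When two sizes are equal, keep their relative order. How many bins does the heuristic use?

9

Sorted descending: 12, 12, 11, 9, 9, 9, 8, 8, 8, 5, 2, 2, 2, 2.
  12 → bin 1 (new)  [load 12/15]
  12 → bin 2 (new)  [load 12/15]
  11 → bin 3 (new)  [load 11/15]
  9 → bin 4 (new)  [load 9/15]
  9 → bin 5 (new)  [load 9/15]
  9 → bin 6 (new)  [load 9/15]
  8 → bin 7 (new)  [load 8/15]
  8 → bin 8 (new)  [load 8/15]
  8 → bin 9 (new)  [load 8/15]
  5 → bin 4  [load 14/15]
  2 → bin 1  [load 14/15]
  2 → bin 2  [load 14/15]
  2 → bin 3  [load 13/15]
  2 → bin 3  [load 15/15]
9 bins opened.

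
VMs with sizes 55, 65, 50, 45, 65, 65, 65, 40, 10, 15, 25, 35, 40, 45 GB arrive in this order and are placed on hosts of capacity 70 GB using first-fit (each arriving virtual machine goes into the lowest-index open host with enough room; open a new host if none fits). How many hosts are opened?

11

  55 → host 1 (new)  [load 55/70]
  65 → host 2 (new)  [load 65/70]
  50 → host 3 (new)  [load 50/70]
  45 → host 4 (new)  [load 45/70]
  65 → host 5 (new)  [load 65/70]
  65 → host 6 (new)  [load 65/70]
  65 → host 7 (new)  [load 65/70]
  40 → host 8 (new)  [load 40/70]
  10 → host 1  [load 65/70]
  15 → host 3  [load 65/70]
  25 → host 4  [load 70/70]
  35 → host 9 (new)  [load 35/70]
  40 → host 10 (new)  [load 40/70]
  45 → host 11 (new)  [load 45/70]
11 hosts opened.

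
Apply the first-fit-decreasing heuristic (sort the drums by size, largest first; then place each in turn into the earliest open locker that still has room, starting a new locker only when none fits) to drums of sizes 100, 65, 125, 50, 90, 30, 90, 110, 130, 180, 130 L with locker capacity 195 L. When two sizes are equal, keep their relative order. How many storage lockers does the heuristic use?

Sorted descending: 180, 130, 130, 125, 110, 100, 90, 90, 65, 50, 30.
  180 → locker 1 (new)  [load 180/195]
  130 → locker 2 (new)  [load 130/195]
  130 → locker 3 (new)  [load 130/195]
  125 → locker 4 (new)  [load 125/195]
  110 → locker 5 (new)  [load 110/195]
  100 → locker 6 (new)  [load 100/195]
  90 → locker 6  [load 190/195]
  90 → locker 7 (new)  [load 90/195]
  65 → locker 2  [load 195/195]
  50 → locker 3  [load 180/195]
  30 → locker 4  [load 155/195]
7 storage lockers opened.

7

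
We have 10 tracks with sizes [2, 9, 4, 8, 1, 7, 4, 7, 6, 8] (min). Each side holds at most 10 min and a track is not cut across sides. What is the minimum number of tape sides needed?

7

Total = 9 + 8 + 8 + 7 + 7 + 6 + 4 + 4 + 2 + 1 = 56 min.
Lower bound: ⌈56/10⌉ = 6 tape sides.
A packing using 7 tape sides:
  side 1: 9 + 1 = 10
  side 2: 8 + 2 = 10
  side 3: 8 = 8
  side 4: 7 = 7
  side 5: 7 = 7
  side 6: 6 + 4 = 10
  side 7: 4 = 4
No arrangement into 6 tape sides stays within capacity, so 7 is optimal.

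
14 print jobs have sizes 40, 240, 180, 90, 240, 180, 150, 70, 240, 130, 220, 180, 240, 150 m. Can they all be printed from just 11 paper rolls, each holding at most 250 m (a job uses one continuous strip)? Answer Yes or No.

A valid assignment using 11 paper rolls:
  roll 1: 240 = 240
  roll 2: 240 = 240
  roll 3: 240 = 240
  roll 4: 240 = 240
  roll 5: 220 = 220
  roll 6: 180 + 70 = 250
  roll 7: 180 + 40 = 220
  roll 8: 180 = 180
  roll 9: 150 + 90 = 240
  roll 10: 150 = 150
  roll 11: 130 = 130
Every load is within 250 m, so 11 paper rolls suffice.

Yes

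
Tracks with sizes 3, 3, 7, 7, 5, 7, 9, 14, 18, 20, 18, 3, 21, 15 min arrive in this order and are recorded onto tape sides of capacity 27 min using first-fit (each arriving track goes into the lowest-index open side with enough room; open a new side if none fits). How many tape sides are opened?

8

  3 → side 1 (new)  [load 3/27]
  3 → side 1  [load 6/27]
  7 → side 1  [load 13/27]
  7 → side 1  [load 20/27]
  5 → side 1  [load 25/27]
  7 → side 2 (new)  [load 7/27]
  9 → side 2  [load 16/27]
  14 → side 3 (new)  [load 14/27]
  18 → side 4 (new)  [load 18/27]
  20 → side 5 (new)  [load 20/27]
  18 → side 6 (new)  [load 18/27]
  3 → side 2  [load 19/27]
  21 → side 7 (new)  [load 21/27]
  15 → side 8 (new)  [load 15/27]
8 tape sides opened.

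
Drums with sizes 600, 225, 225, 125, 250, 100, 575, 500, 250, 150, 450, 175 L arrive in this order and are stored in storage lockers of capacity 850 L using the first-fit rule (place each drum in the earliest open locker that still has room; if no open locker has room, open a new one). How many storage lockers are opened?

5

  600 → locker 1 (new)  [load 600/850]
  225 → locker 1  [load 825/850]
  225 → locker 2 (new)  [load 225/850]
  125 → locker 2  [load 350/850]
  250 → locker 2  [load 600/850]
  100 → locker 2  [load 700/850]
  575 → locker 3 (new)  [load 575/850]
  500 → locker 4 (new)  [load 500/850]
  250 → locker 3  [load 825/850]
  150 → locker 2  [load 850/850]
  450 → locker 5 (new)  [load 450/850]
  175 → locker 4  [load 675/850]
5 storage lockers opened.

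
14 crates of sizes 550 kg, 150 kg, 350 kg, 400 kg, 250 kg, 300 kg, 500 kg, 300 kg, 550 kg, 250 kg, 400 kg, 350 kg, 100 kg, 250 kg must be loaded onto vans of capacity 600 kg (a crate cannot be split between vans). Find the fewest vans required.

Total = 550 + 550 + 500 + 400 + 400 + 350 + 350 + 300 + 300 + 250 + 250 + 250 + 150 + 100 = 4700 kg.
Lower bound: ⌈4700/600⌉ = 8 vans.
A packing using 9 vans:
  van 1: 550 = 550
  van 2: 550 = 550
  van 3: 500 + 100 = 600
  van 4: 400 + 150 = 550
  van 5: 400 = 400
  van 6: 350 + 250 = 600
  van 7: 350 + 250 = 600
  van 8: 300 + 300 = 600
  van 9: 250 = 250
No arrangement into 8 vans stays within capacity, so 9 is optimal.

9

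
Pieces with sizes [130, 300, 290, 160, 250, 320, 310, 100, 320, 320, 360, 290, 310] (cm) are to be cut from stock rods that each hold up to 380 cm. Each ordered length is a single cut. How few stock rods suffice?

Total = 360 + 320 + 320 + 320 + 310 + 310 + 300 + 290 + 290 + 250 + 160 + 130 + 100 = 3460 cm.
Lower bound: ⌈3460/380⌉ = 10 stock rods.
A packing using 11 stock rods:
  stock rod 1: 360 = 360
  stock rod 2: 320 = 320
  stock rod 3: 320 = 320
  stock rod 4: 320 = 320
  stock rod 5: 310 = 310
  stock rod 6: 310 = 310
  stock rod 7: 300 = 300
  stock rod 8: 290 = 290
  stock rod 9: 290 = 290
  stock rod 10: 250 + 130 = 380
  stock rod 11: 160 + 100 = 260
No arrangement into 10 stock rods stays within capacity, so 11 is optimal.

11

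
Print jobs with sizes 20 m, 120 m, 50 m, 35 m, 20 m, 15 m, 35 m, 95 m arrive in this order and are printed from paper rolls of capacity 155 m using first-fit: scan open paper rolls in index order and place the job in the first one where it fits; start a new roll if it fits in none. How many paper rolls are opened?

  20 → roll 1 (new)  [load 20/155]
  120 → roll 1  [load 140/155]
  50 → roll 2 (new)  [load 50/155]
  35 → roll 2  [load 85/155]
  20 → roll 2  [load 105/155]
  15 → roll 1  [load 155/155]
  35 → roll 2  [load 140/155]
  95 → roll 3 (new)  [load 95/155]
3 paper rolls opened.

3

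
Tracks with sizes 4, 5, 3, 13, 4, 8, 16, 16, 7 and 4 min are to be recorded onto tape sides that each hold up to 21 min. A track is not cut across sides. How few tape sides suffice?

4

Total = 16 + 16 + 13 + 8 + 7 + 5 + 4 + 4 + 4 + 3 = 80 min.
Lower bound: ⌈80/21⌉ = 4 tape sides.
A packing using 4 tape sides:
  side 1: 16 + 5 = 21
  side 2: 16 + 4 = 20
  side 3: 13 + 8 = 21
  side 4: 7 + 4 + 4 + 3 = 18
This matches the lower bound, so 4 is optimal.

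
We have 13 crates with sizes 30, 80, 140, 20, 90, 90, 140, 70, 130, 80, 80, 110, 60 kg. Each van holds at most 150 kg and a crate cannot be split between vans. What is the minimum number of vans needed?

Total = 140 + 140 + 130 + 110 + 90 + 90 + 80 + 80 + 80 + 70 + 60 + 30 + 20 = 1120 kg.
Lower bound: ⌈1120/150⌉ = 8 vans.
Also, 9 crates each exceed 75 kg, and no two of those can share a van, so at least 9 vans are needed.
A packing using 9 vans:
  van 1: 140 = 140
  van 2: 140 = 140
  van 3: 130 + 20 = 150
  van 4: 110 + 30 = 140
  van 5: 90 + 60 = 150
  van 6: 90 = 90
  van 7: 80 + 70 = 150
  van 8: 80 = 80
  van 9: 80 = 80
This matches the lower bound, so 9 is optimal.

9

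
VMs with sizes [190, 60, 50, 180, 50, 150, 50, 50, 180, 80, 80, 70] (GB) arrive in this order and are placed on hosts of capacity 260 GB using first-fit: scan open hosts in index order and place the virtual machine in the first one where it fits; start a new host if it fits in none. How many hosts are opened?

5

  190 → host 1 (new)  [load 190/260]
  60 → host 1  [load 250/260]
  50 → host 2 (new)  [load 50/260]
  180 → host 2  [load 230/260]
  50 → host 3 (new)  [load 50/260]
  150 → host 3  [load 200/260]
  50 → host 3  [load 250/260]
  50 → host 4 (new)  [load 50/260]
  180 → host 4  [load 230/260]
  80 → host 5 (new)  [load 80/260]
  80 → host 5  [load 160/260]
  70 → host 5  [load 230/260]
5 hosts opened.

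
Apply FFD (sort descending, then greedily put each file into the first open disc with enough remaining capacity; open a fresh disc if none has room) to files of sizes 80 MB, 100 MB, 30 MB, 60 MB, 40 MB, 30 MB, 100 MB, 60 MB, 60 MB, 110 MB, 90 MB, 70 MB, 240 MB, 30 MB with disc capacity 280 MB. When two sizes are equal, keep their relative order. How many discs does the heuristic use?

Sorted descending: 240, 110, 100, 100, 90, 80, 70, 60, 60, 60, 40, 30, 30, 30.
  240 → disc 1 (new)  [load 240/280]
  110 → disc 2 (new)  [load 110/280]
  100 → disc 2  [load 210/280]
  100 → disc 3 (new)  [load 100/280]
  90 → disc 3  [load 190/280]
  80 → disc 3  [load 270/280]
  70 → disc 2  [load 280/280]
  60 → disc 4 (new)  [load 60/280]
  60 → disc 4  [load 120/280]
  60 → disc 4  [load 180/280]
  40 → disc 1  [load 280/280]
  30 → disc 4  [load 210/280]
  30 → disc 4  [load 240/280]
  30 → disc 4  [load 270/280]
4 discs opened.

4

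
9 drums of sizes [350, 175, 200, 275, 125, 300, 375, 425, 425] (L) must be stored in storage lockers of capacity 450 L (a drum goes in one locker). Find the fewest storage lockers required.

Total = 425 + 425 + 375 + 350 + 300 + 275 + 200 + 175 + 125 = 2650 L.
Lower bound: ⌈2650/450⌉ = 6 storage lockers.
A packing using 7 storage lockers:
  locker 1: 425 = 425
  locker 2: 425 = 425
  locker 3: 375 = 375
  locker 4: 350 = 350
  locker 5: 300 + 125 = 425
  locker 6: 275 + 175 = 450
  locker 7: 200 = 200
No arrangement into 6 storage lockers stays within capacity, so 7 is optimal.

7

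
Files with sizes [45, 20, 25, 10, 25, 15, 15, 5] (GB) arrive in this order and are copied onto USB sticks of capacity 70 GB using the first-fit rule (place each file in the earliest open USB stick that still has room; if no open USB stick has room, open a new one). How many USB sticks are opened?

  45 → USB stick 1 (new)  [load 45/70]
  20 → USB stick 1  [load 65/70]
  25 → USB stick 2 (new)  [load 25/70]
  10 → USB stick 2  [load 35/70]
  25 → USB stick 2  [load 60/70]
  15 → USB stick 3 (new)  [load 15/70]
  15 → USB stick 3  [load 30/70]
  5 → USB stick 1  [load 70/70]
3 USB sticks opened.

3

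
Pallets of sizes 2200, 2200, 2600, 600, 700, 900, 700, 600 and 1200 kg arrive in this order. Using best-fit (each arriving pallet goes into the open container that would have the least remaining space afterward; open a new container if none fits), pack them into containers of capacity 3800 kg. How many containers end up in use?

4

  2200 → container 1 (new)  [load 2200/3800]
  2200 → container 2 (new)  [load 2200/3800]
  2600 → container 3 (new)  [load 2600/3800]
  600 → container 3  [load 3200/3800]
  700 → container 1  [load 2900/3800]
  900 → container 1  [load 3800/3800]
  700 → container 2  [load 2900/3800]
  600 → container 3  [load 3800/3800]
  1200 → container 4 (new)  [load 1200/3800]
4 containers opened.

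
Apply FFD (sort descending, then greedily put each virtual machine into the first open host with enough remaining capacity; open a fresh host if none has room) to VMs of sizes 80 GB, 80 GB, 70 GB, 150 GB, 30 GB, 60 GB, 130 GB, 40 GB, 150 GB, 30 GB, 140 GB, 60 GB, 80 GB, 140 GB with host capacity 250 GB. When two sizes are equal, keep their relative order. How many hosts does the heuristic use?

6

Sorted descending: 150, 150, 140, 140, 130, 80, 80, 80, 70, 60, 60, 40, 30, 30.
  150 → host 1 (new)  [load 150/250]
  150 → host 2 (new)  [load 150/250]
  140 → host 3 (new)  [load 140/250]
  140 → host 4 (new)  [load 140/250]
  130 → host 5 (new)  [load 130/250]
  80 → host 1  [load 230/250]
  80 → host 2  [load 230/250]
  80 → host 3  [load 220/250]
  70 → host 4  [load 210/250]
  60 → host 5  [load 190/250]
  60 → host 5  [load 250/250]
  40 → host 4  [load 250/250]
  30 → host 3  [load 250/250]
  30 → host 6 (new)  [load 30/250]
6 hosts opened.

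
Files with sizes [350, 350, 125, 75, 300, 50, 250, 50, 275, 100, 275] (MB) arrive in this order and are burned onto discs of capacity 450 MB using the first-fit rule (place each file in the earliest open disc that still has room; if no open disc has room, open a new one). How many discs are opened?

6

  350 → disc 1 (new)  [load 350/450]
  350 → disc 2 (new)  [load 350/450]
  125 → disc 3 (new)  [load 125/450]
  75 → disc 1  [load 425/450]
  300 → disc 3  [load 425/450]
  50 → disc 2  [load 400/450]
  250 → disc 4 (new)  [load 250/450]
  50 → disc 2  [load 450/450]
  275 → disc 5 (new)  [load 275/450]
  100 → disc 4  [load 350/450]
  275 → disc 6 (new)  [load 275/450]
6 discs opened.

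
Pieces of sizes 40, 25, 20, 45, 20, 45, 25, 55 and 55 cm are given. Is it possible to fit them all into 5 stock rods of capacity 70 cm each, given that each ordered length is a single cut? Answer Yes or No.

No

Total = 330 cm; ⌈330/70⌉ = 5.
The bound of 5 does not rule out 5, but exhaustive search shows no assignment into 5 stock rods of capacity 70 cm exists — the minimum is 6.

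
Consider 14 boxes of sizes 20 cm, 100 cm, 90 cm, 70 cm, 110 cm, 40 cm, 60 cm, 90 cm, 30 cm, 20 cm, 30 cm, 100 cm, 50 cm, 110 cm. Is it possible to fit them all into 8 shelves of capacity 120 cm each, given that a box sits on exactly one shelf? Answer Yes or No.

A valid assignment using 8 shelves:
  shelf 1: 110 = 110
  shelf 2: 110 = 110
  shelf 3: 100 + 20 = 120
  shelf 4: 100 + 20 = 120
  shelf 5: 90 + 30 = 120
  shelf 6: 90 + 30 = 120
  shelf 7: 70 + 50 = 120
  shelf 8: 60 + 40 = 100
Every load is within 120 cm, so 8 shelves suffice.

Yes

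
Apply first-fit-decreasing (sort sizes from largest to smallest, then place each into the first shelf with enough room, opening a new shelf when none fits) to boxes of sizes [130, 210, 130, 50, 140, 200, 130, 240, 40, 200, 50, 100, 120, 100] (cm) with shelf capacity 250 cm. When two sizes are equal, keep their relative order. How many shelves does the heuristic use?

8

Sorted descending: 240, 210, 200, 200, 140, 130, 130, 130, 120, 100, 100, 50, 50, 40.
  240 → shelf 1 (new)  [load 240/250]
  210 → shelf 2 (new)  [load 210/250]
  200 → shelf 3 (new)  [load 200/250]
  200 → shelf 4 (new)  [load 200/250]
  140 → shelf 5 (new)  [load 140/250]
  130 → shelf 6 (new)  [load 130/250]
  130 → shelf 7 (new)  [load 130/250]
  130 → shelf 8 (new)  [load 130/250]
  120 → shelf 6  [load 250/250]
  100 → shelf 5  [load 240/250]
  100 → shelf 7  [load 230/250]
  50 → shelf 3  [load 250/250]
  50 → shelf 4  [load 250/250]
  40 → shelf 2  [load 250/250]
8 shelves opened.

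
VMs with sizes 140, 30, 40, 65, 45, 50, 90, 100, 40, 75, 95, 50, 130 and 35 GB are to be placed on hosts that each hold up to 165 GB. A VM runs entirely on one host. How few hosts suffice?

7

Total = 140 + 130 + 100 + 95 + 90 + 75 + 65 + 50 + 50 + 45 + 40 + 40 + 35 + 30 = 985 GB.
Lower bound: ⌈985/165⌉ = 6 hosts.
A packing using 7 hosts:
  host 1: 140 = 140
  host 2: 130 + 35 = 165
  host 3: 100 + 65 = 165
  host 4: 95 + 50 = 145
  host 5: 90 + 75 = 165
  host 6: 50 + 45 + 40 + 30 = 165
  host 7: 40 = 40
No arrangement into 6 hosts stays within capacity, so 7 is optimal.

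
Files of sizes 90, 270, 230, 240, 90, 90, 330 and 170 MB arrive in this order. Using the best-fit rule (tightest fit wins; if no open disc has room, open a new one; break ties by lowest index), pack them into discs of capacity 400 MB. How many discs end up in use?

5

  90 → disc 1 (new)  [load 90/400]
  270 → disc 1  [load 360/400]
  230 → disc 2 (new)  [load 230/400]
  240 → disc 3 (new)  [load 240/400]
  90 → disc 3  [load 330/400]
  90 → disc 2  [load 320/400]
  330 → disc 4 (new)  [load 330/400]
  170 → disc 5 (new)  [load 170/400]
5 discs opened.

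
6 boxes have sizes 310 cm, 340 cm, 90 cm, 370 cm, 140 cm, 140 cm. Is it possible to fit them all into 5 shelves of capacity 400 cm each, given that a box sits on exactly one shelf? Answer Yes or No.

Yes

A valid assignment using 4 shelves:
  shelf 1: 370 = 370
  shelf 2: 340 = 340
  shelf 3: 310 + 90 = 400
  shelf 4: 140 + 140 = 280
That uses only 4 ≤ 5, so 5 shelves are enough.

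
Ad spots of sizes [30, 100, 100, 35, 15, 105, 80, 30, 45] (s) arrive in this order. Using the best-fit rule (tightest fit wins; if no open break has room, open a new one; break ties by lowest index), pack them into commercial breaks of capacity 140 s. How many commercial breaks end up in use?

  30 → break 1 (new)  [load 30/140]
  100 → break 1  [load 130/140]
  100 → break 2 (new)  [load 100/140]
  35 → break 2  [load 135/140]
  15 → break 3 (new)  [load 15/140]
  105 → break 3  [load 120/140]
  80 → break 4 (new)  [load 80/140]
  30 → break 4  [load 110/140]
  45 → break 5 (new)  [load 45/140]
5 commercial breaks opened.

5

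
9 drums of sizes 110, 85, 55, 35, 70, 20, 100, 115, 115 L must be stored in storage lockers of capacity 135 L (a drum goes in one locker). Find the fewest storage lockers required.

Total = 115 + 115 + 110 + 100 + 85 + 70 + 55 + 35 + 20 = 705 L.
Lower bound: ⌈705/135⌉ = 6 storage lockers.
A packing using 6 storage lockers:
  locker 1: 115 + 20 = 135
  locker 2: 115 = 115
  locker 3: 110 = 110
  locker 4: 100 + 35 = 135
  locker 5: 85 = 85
  locker 6: 70 + 55 = 125
This matches the lower bound, so 6 is optimal.

6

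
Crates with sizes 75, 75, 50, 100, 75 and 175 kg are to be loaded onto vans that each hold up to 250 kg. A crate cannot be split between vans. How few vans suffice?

Total = 175 + 100 + 75 + 75 + 75 + 50 = 550 kg.
Lower bound: ⌈550/250⌉ = 3 vans.
A packing using 3 vans:
  van 1: 175 + 75 = 250
  van 2: 100 + 75 + 75 = 250
  van 3: 50 = 50
This matches the lower bound, so 3 is optimal.

3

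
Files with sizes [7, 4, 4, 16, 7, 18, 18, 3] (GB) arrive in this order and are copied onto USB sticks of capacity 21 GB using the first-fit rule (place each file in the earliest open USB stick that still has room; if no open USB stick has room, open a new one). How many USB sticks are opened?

5

  7 → USB stick 1 (new)  [load 7/21]
  4 → USB stick 1  [load 11/21]
  4 → USB stick 1  [load 15/21]
  16 → USB stick 2 (new)  [load 16/21]
  7 → USB stick 3 (new)  [load 7/21]
  18 → USB stick 4 (new)  [load 18/21]
  18 → USB stick 5 (new)  [load 18/21]
  3 → USB stick 1  [load 18/21]
5 USB sticks opened.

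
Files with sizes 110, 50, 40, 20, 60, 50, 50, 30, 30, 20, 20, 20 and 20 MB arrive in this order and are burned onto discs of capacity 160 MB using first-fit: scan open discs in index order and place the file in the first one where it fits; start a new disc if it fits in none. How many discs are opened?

4

  110 → disc 1 (new)  [load 110/160]
  50 → disc 1  [load 160/160]
  40 → disc 2 (new)  [load 40/160]
  20 → disc 2  [load 60/160]
  60 → disc 2  [load 120/160]
  50 → disc 3 (new)  [load 50/160]
  50 → disc 3  [load 100/160]
  30 → disc 2  [load 150/160]
  30 → disc 3  [load 130/160]
  20 → disc 3  [load 150/160]
  20 → disc 4 (new)  [load 20/160]
  20 → disc 4  [load 40/160]
  20 → disc 4  [load 60/160]
4 discs opened.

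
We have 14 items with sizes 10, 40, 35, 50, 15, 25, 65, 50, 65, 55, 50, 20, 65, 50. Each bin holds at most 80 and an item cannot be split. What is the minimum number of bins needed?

Total = 65 + 65 + 65 + 55 + 50 + 50 + 50 + 50 + 40 + 35 + 25 + 20 + 15 + 10 = 595.
Lower bound: ⌈595/80⌉ = 8 bins.
A packing using 9 bins:
  bin 1: 65 + 15 = 80
  bin 2: 65 + 10 = 75
  bin 3: 65 = 65
  bin 4: 55 + 25 = 80
  bin 5: 50 + 20 = 70
  bin 6: 50 = 50
  bin 7: 50 = 50
  bin 8: 50 = 50
  bin 9: 40 + 35 = 75
No arrangement into 8 bins stays within capacity, so 9 is optimal.

9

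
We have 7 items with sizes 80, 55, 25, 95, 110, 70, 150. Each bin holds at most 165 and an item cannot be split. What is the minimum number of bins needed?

Total = 150 + 110 + 95 + 80 + 70 + 55 + 25 = 585.
Lower bound: ⌈585/165⌉ = 4 bins.
A packing using 4 bins:
  bin 1: 150 = 150
  bin 2: 110 + 55 = 165
  bin 3: 95 + 70 = 165
  bin 4: 80 + 25 = 105
This matches the lower bound, so 4 is optimal.

4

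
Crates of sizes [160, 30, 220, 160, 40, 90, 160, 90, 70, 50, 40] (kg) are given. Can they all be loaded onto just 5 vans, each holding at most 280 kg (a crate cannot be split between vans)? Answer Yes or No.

A valid assignment using 5 vans:
  van 1: 220 + 50 = 270
  van 2: 160 + 90 + 30 = 280
  van 3: 160 + 90 = 250
  van 4: 160 + 70 + 40 = 270
  van 5: 40 = 40
Every load is within 280 kg, so 5 vans suffice.

Yes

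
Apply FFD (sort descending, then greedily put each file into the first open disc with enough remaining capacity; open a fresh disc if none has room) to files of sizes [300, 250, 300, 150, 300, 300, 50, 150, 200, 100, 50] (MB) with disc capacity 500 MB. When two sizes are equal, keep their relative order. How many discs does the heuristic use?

5

Sorted descending: 300, 300, 300, 300, 250, 200, 150, 150, 100, 50, 50.
  300 → disc 1 (new)  [load 300/500]
  300 → disc 2 (new)  [load 300/500]
  300 → disc 3 (new)  [load 300/500]
  300 → disc 4 (new)  [load 300/500]
  250 → disc 5 (new)  [load 250/500]
  200 → disc 1  [load 500/500]
  150 → disc 2  [load 450/500]
  150 → disc 3  [load 450/500]
  100 → disc 4  [load 400/500]
  50 → disc 2  [load 500/500]
  50 → disc 3  [load 500/500]
5 discs opened.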